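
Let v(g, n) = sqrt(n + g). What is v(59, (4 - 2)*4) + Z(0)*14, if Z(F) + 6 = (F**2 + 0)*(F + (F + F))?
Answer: -84 + sqrt(67) ≈ -75.815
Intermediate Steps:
Z(F) = -6 + 3*F**3 (Z(F) = -6 + (F**2 + 0)*(F + (F + F)) = -6 + F**2*(F + 2*F) = -6 + F**2*(3*F) = -6 + 3*F**3)
v(g, n) = sqrt(g + n)
v(59, (4 - 2)*4) + Z(0)*14 = sqrt(59 + (4 - 2)*4) + (-6 + 3*0**3)*14 = sqrt(59 + 2*4) + (-6 + 3*0)*14 = sqrt(59 + 8) + (-6 + 0)*14 = sqrt(67) - 6*14 = sqrt(67) - 84 = -84 + sqrt(67)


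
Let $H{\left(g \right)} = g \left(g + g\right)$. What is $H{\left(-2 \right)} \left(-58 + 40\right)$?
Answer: $-144$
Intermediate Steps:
$H{\left(g \right)} = 2 g^{2}$ ($H{\left(g \right)} = g 2 g = 2 g^{2}$)
$H{\left(-2 \right)} \left(-58 + 40\right) = 2 \left(-2\right)^{2} \left(-58 + 40\right) = 2 \cdot 4 \left(-18\right) = 8 \left(-18\right) = -144$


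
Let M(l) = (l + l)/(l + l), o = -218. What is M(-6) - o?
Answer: 219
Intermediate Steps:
M(l) = 1 (M(l) = (2*l)/((2*l)) = (2*l)*(1/(2*l)) = 1)
M(-6) - o = 1 - 1*(-218) = 1 + 218 = 219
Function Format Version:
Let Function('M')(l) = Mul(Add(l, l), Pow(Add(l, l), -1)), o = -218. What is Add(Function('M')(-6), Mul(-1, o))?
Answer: 219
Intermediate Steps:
Function('M')(l) = 1 (Function('M')(l) = Mul(Mul(2, l), Pow(Mul(2, l), -1)) = Mul(Mul(2, l), Mul(Rational(1, 2), Pow(l, -1))) = 1)
Add(Function('M')(-6), Mul(-1, o)) = Add(1, Mul(-1, -218)) = Add(1, 218) = 219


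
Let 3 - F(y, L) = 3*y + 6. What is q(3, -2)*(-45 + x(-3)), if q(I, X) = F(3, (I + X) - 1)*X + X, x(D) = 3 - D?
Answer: -858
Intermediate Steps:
F(y, L) = -3 - 3*y (F(y, L) = 3 - (3*y + 6) = 3 - (6 + 3*y) = 3 + (-6 - 3*y) = -3 - 3*y)
q(I, X) = -11*X (q(I, X) = (-3 - 3*3)*X + X = (-3 - 9)*X + X = -12*X + X = -11*X)
q(3, -2)*(-45 + x(-3)) = (-11*(-2))*(-45 + (3 - 1*(-3))) = 22*(-45 + (3 + 3)) = 22*(-45 + 6) = 22*(-39) = -858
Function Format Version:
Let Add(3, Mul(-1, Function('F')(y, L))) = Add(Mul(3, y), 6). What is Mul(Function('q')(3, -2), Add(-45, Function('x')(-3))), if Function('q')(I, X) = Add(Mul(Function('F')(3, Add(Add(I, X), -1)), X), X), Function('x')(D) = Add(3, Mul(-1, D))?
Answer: -858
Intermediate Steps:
Function('F')(y, L) = Add(-3, Mul(-3, y)) (Function('F')(y, L) = Add(3, Mul(-1, Add(Mul(3, y), 6))) = Add(3, Mul(-1, Add(6, Mul(3, y)))) = Add(3, Add(-6, Mul(-3, y))) = Add(-3, Mul(-3, y)))
Function('q')(I, X) = Mul(-11, X) (Function('q')(I, X) = Add(Mul(Add(-3, Mul(-3, 3)), X), X) = Add(Mul(Add(-3, -9), X), X) = Add(Mul(-12, X), X) = Mul(-11, X))
Mul(Function('q')(3, -2), Add(-45, Function('x')(-3))) = Mul(Mul(-11, -2), Add(-45, Add(3, Mul(-1, -3)))) = Mul(22, Add(-45, Add(3, 3))) = Mul(22, Add(-45, 6)) = Mul(22, -39) = -858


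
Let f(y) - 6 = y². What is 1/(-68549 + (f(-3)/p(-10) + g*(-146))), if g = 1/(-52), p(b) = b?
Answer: -13/891120 ≈ -1.4588e-5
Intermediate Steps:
f(y) = 6 + y²
g = -1/52 ≈ -0.019231
1/(-68549 + (f(-3)/p(-10) + g*(-146))) = 1/(-68549 + ((6 + (-3)²)/(-10) - 1/52*(-146))) = 1/(-68549 + ((6 + 9)*(-⅒) + 73/26)) = 1/(-68549 + (15*(-⅒) + 73/26)) = 1/(-68549 + (-3/2 + 73/26)) = 1/(-68549 + 17/13) = 1/(-891120/13) = -13/891120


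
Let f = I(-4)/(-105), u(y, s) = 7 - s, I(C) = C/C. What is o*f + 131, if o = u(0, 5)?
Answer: 13753/105 ≈ 130.98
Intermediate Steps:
I(C) = 1
f = -1/105 (f = 1/(-105) = 1*(-1/105) = -1/105 ≈ -0.0095238)
o = 2 (o = 7 - 1*5 = 7 - 5 = 2)
o*f + 131 = 2*(-1/105) + 131 = -2/105 + 131 = 13753/105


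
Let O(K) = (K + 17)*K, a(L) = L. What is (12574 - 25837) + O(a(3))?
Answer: -13203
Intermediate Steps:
O(K) = K*(17 + K) (O(K) = (17 + K)*K = K*(17 + K))
(12574 - 25837) + O(a(3)) = (12574 - 25837) + 3*(17 + 3) = -13263 + 3*20 = -13263 + 60 = -13203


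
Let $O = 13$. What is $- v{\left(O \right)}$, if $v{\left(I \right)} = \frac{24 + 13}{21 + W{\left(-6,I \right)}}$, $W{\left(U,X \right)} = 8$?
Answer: $- \frac{37}{29} \approx -1.2759$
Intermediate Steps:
$v{\left(I \right)} = \frac{37}{29}$ ($v{\left(I \right)} = \frac{24 + 13}{21 + 8} = \frac{37}{29}$)
$- v{\left(O \right)} = \left(-1\right) \frac{37}{29} = - \frac{37}{29}$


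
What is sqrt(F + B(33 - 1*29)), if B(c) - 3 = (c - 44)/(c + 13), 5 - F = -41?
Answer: sqrt(13481)/17 ≈ 6.8299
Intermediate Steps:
F = 46 (F = 5 - 1*(-41) = 5 + 41 = 46)
B(c) = 3 + (-44 + c)/(13 + c) (B(c) = 3 + (c - 44)/(c + 13) = 3 + (-44 + c)/(13 + c))
sqrt(F + B(33 - 1*29)) = sqrt(46 + (-5 + 4*(33 - 1*29))/(13 + (33 - 1*29))) = sqrt(46 + (-5 + 4*(33 - 29))/(13 + (33 - 29))) = sqrt(46 + (-5 + 4*4)/(13 + 4)) = sqrt(46 + (-5 + 16)/17) = sqrt(46 + (1/17)*11) = sqrt(46 + 11/17) = sqrt(793/17) = sqrt(13481)/17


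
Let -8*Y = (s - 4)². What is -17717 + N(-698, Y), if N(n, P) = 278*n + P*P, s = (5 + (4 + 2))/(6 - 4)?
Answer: -216843183/1024 ≈ -2.1176e+5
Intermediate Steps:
s = 11/2 (s = (5 + 6)/2 = 11*(½) = 11/2 ≈ 5.5000)
Y = -9/32 (Y = -(11/2 - 4)²/8 = -(3/2)²/8 = -⅛*9/4 = -9/32 ≈ -0.28125)
N(n, P) = P² + 278*n (N(n, P) = 278*n + P² = P² + 278*n)
-17717 + N(-698, Y) = -17717 + ((-9/32)² + 278*(-698)) = -17717 + (81/1024 - 194044) = -17717 - 198700975/1024 = -216843183/1024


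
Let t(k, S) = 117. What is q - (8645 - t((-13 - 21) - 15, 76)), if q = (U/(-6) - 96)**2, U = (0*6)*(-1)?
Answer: 688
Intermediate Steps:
U = 0 (U = 0*(-1) = 0)
q = 9216 (q = (0/(-6) - 96)**2 = (0*(-1/6) - 96)**2 = (0 - 96)**2 = (-96)**2 = 9216)
q - (8645 - t((-13 - 21) - 15, 76)) = 9216 - (8645 - 1*117) = 9216 - (8645 - 117) = 9216 - 1*8528 = 9216 - 8528 = 688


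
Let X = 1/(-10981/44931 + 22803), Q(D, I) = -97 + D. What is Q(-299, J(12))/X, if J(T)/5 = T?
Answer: -135240680784/14977 ≈ -9.0299e+6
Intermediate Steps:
J(T) = 5*T
X = 44931/1024550612 (X = 1/(-10981*1/44931 + 22803) = 1/(-10981/44931 + 22803) = 1/(1024550612/44931) = 44931/1024550612 ≈ 4.3854e-5)
Q(-299, J(12))/X = (-97 - 299)/(44931/1024550612) = -396*1024550612/44931 = -135240680784/14977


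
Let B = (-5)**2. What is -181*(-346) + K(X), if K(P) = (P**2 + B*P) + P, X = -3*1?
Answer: 62557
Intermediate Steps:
X = -3
B = 25
K(P) = P**2 + 26*P (K(P) = (P**2 + 25*P) + P = P**2 + 26*P)
-181*(-346) + K(X) = -181*(-346) - 3*(26 - 3) = 62626 - 3*23 = 62626 - 69 = 62557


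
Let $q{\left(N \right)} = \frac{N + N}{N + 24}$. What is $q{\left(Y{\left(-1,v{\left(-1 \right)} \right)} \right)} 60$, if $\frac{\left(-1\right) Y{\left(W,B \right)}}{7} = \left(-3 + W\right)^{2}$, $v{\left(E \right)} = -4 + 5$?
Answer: $\frac{1680}{11} \approx 152.73$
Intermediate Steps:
$v{\left(E \right)} = 1$
$Y{\left(W,B \right)} = - 7 \left(-3 + W\right)^{2}$
$q{\left(N \right)} = \frac{2 N}{24 + N}$
$q{\left(Y{\left(-1,v{\left(-1 \right)} \right)} \right)} 60 = \frac{2 \left(- 7 \left(-3 - 1\right)^{2}\right)}{24 - 7 \left(-3 - 1\right)^{2}} \cdot 60 = \frac{2 \left(- 7 \left(-4\right)^{2}\right)}{24 - 7 \left(-4\right)^{2}} \cdot 60 = \frac{2 \left(\left(-7\right) 16\right)}{24 - 112} \cdot 60 = 2 \left(-112\right) \frac{1}{24 - 112} \cdot 60 = 2 \left(-112\right) \frac{1}{-88} \cdot 60 = 2 \left(-112\right) \left(- \frac{1}{88}\right) 60 = \frac{28}{11} \cdot 60 = \frac{1680}{11}$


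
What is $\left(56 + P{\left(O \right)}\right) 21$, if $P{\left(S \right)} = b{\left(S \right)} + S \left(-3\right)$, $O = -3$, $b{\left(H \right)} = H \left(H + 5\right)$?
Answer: $1239$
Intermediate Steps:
$b{\left(H \right)} = H \left(5 + H\right)$
$P{\left(S \right)} = - 3 S + S \left(5 + S\right)$ ($P{\left(S \right)} = S \left(5 + S\right) + S \left(-3\right) = S \left(5 + S\right) - 3 S = - 3 S + S \left(5 + S\right)$)
$\left(56 + P{\left(O \right)}\right) 21 = \left(56 - 3 \left(2 - 3\right)\right) 21 = \left(56 - -3\right) 21 = \left(56 + 3\right) 21 = 59 \cdot 21 = 1239$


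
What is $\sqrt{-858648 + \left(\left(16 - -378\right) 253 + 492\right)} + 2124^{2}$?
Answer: $4511376 + i \sqrt{758474} \approx 4.5114 \cdot 10^{6} + 870.9 i$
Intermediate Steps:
$\sqrt{-858648 + \left(\left(16 - -378\right) 253 + 492\right)} + 2124^{2} = \sqrt{-858648 + \left(\left(16 + 378\right) 253 + 492\right)} + 4511376 = \sqrt{-858648 + \left(394 \cdot 253 + 492\right)} + 4511376 = \sqrt{-858648 + \left(99682 + 492\right)} + 4511376 = \sqrt{-858648 + 100174} + 4511376 = \sqrt{-758474} + 4511376 = i \sqrt{758474} + 4511376 = 4511376 + i \sqrt{758474}$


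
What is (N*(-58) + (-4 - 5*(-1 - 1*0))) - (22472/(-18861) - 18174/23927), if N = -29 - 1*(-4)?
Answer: 655698117655/451287147 ≈ 1453.0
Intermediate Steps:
N = -25 (N = -29 + 4 = -25)
(N*(-58) + (-4 - 5*(-1 - 1*0))) - (22472/(-18861) - 18174/23927) = (-25*(-58) + (-4 - 5*(-1 - 1*0))) - (22472/(-18861) - 18174/23927) = (1450 + (-4 - 5*(-1 + 0))) - (22472*(-1/18861) - 18174*1/23927) = (1450 + (-4 - 5*(-1))) - (-22472/18861 - 18174/23927) = (1450 + (-4 + 5)) - 1*(-880467358/451287147) = (1450 + 1) + 880467358/451287147 = 1451 + 880467358/451287147 = 655698117655/451287147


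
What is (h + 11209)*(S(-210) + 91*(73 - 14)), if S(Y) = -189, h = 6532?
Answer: 91898380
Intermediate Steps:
(h + 11209)*(S(-210) + 91*(73 - 14)) = (6532 + 11209)*(-189 + 91*(73 - 14)) = 17741*(-189 + 91*59) = 17741*(-189 + 5369) = 17741*5180 = 91898380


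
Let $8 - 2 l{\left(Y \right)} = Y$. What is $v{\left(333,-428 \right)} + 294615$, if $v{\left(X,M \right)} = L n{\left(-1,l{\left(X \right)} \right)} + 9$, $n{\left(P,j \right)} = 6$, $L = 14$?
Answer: $294708$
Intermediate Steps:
$l{\left(Y \right)} = 4 - \frac{Y}{2}$
$v{\left(X,M \right)} = 93$ ($v{\left(X,M \right)} = 14 \cdot 6 + 9 = 84 + 9 = 93$)
$v{\left(333,-428 \right)} + 294615 = 93 + 294615 = 294708$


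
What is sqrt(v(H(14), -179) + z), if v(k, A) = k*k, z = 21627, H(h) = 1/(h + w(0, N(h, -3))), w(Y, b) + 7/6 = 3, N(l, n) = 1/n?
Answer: 3*sqrt(21687079)/95 ≈ 147.06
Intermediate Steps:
w(Y, b) = 11/6 (w(Y, b) = -7/6 + 3 = 11/6)
H(h) = 1/(11/6 + h) (H(h) = 1/(h + 11/6) = 1/(11/6 + h))
v(k, A) = k**2
sqrt(v(H(14), -179) + z) = sqrt((6/(11 + 6*14))**2 + 21627) = sqrt((6/(11 + 84))**2 + 21627) = sqrt((6/95)**2 + 21627) = sqrt(36/9025 + 21627) = sqrt(195183711/9025) = 3*sqrt(21687079)/95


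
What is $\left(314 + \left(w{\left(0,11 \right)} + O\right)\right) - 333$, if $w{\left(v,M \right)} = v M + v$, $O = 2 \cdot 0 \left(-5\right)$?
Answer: $-19$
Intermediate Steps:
$O = 0$ ($O = 0 \left(-5\right) = 0$)
$w{\left(v,M \right)} = v + M v$ ($w{\left(v,M \right)} = M v + v = v + M v$)
$\left(314 + \left(w{\left(0,11 \right)} + O\right)\right) - 333 = \left(314 + \left(0 \left(1 + 11\right) + 0\right)\right) - 333 = \left(314 + \left(0 \cdot 12 + 0\right)\right) - 333 = \left(314 + \left(0 + 0\right)\right) - 333 = \left(314 + 0\right) - 333 = 314 - 333 = -19$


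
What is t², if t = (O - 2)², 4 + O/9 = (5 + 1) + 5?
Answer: 13845841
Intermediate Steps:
O = 63 (O = -36 + 9*((5 + 1) + 5) = -36 + 9*(6 + 5) = -36 + 9*11 = -36 + 99 = 63)
t = 3721 (t = (63 - 2)² = 61² = 3721)
t² = 3721² = 13845841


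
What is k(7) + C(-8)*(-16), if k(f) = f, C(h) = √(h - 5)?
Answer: 7 - 16*I*√13 ≈ 7.0 - 57.689*I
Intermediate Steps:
C(h) = √(-5 + h)
k(7) + C(-8)*(-16) = 7 + √(-5 - 8)*(-16) = 7 + √(-13)*(-16) = 7 + (I*√13)*(-16) = 7 - 16*I*√13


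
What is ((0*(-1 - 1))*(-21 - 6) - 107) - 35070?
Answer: -35177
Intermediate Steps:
((0*(-1 - 1))*(-21 - 6) - 107) - 35070 = ((0*(-2))*(-27) - 107) - 35070 = (0*(-27) - 107) - 35070 = (0 - 107) - 35070 = -107 - 35070 = -35177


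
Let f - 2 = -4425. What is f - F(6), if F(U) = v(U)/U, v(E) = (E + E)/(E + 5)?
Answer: -48655/11 ≈ -4423.2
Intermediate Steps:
f = -4423 (f = 2 - 4425 = -4423)
v(E) = 2*E/(5 + E) (v(E) = (2*E)/(5 + E) = 2*E/(5 + E))
F(U) = 2/(5 + U) (F(U) = (2*U/(5 + U))/U = 2/(5 + U))
f - F(6) = -4423 - 2/(5 + 6) = -4423 - 2/11 = -48655/11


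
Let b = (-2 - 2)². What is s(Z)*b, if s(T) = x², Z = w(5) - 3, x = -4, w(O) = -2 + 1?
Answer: 256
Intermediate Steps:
w(O) = -1
Z = -4 (Z = -1 - 3 = -4)
s(T) = 16 (s(T) = (-4)² = 16)
b = 16 (b = (-4)² = 16)
s(Z)*b = 16*16 = 256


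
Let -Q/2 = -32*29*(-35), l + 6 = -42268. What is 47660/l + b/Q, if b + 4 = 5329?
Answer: -332110265/274611904 ≈ -1.2094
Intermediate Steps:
l = -42274 (l = -6 - 42268 = -42274)
b = 5325 (b = -4 + 5329 = 5325)
Q = -64960 (Q = -2*(-32*29)*(-35) = -(-1856)*(-35) = -2*32480 = -64960)
47660/l + b/Q = 47660/(-42274) + 5325/(-64960) = 47660*(-1/42274) + 5325*(-1/64960) = -23830/21137 - 1065/12992 = -332110265/274611904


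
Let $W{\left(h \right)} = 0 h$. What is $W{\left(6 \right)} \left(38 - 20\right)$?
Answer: $0$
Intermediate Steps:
$W{\left(h \right)} = 0$
$W{\left(6 \right)} \left(38 - 20\right) = 0 \left(38 - 20\right) = 0 \cdot 18 = 0$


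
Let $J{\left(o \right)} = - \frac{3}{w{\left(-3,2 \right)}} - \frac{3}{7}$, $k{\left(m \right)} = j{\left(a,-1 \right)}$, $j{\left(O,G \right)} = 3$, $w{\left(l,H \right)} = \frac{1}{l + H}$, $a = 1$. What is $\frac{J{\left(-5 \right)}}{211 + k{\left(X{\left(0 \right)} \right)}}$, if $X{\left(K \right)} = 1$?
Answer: $\frac{9}{749} \approx 0.012016$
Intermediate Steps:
$w{\left(l,H \right)} = \frac{1}{H + l}$
$k{\left(m \right)} = 3$
$J{\left(o \right)} = \frac{18}{7}$ ($J{\left(o \right)} = - \frac{3}{\frac{1}{2 - 3}} - \frac{3}{7} = - \frac{3}{\frac{1}{-1}} - \frac{3}{7} = - \frac{3}{-1} - \frac{3}{7} = \left(-3\right) \left(-1\right) - \frac{3}{7} = 3 - \frac{3}{7} = \frac{18}{7}$)
$\frac{J{\left(-5 \right)}}{211 + k{\left(X{\left(0 \right)} \right)}} = \frac{1}{211 + 3} \cdot \frac{18}{7} = \frac{1}{214} \cdot \frac{18}{7} = \frac{9}{749}$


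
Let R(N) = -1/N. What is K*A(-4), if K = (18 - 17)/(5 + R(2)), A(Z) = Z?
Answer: -8/9 ≈ -0.88889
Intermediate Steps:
K = 2/9 (K = (18 - 17)/(5 - 1/2) = 1/(5 - 1*1/2) = 1/(5 - 1/2) = 1/(9/2) = 1*(2/9) = 2/9 ≈ 0.22222)
K*A(-4) = (2/9)*(-4) = -8/9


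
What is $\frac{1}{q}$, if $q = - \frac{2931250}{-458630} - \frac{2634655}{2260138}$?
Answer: $\frac{103656709094}{541669768985} \approx 0.19137$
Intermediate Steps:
$q = \frac{541669768985}{103656709094}$ ($q = \left(-2931250\right) \left(- \frac{1}{458630}\right) - \frac{2634655}{2260138} = \frac{293125}{45863} - \frac{2634655}{2260138} = \frac{541669768985}{103656709094} \approx 5.2256$)
$\frac{1}{q} = \frac{1}{\frac{541669768985}{103656709094}} = \frac{103656709094}{541669768985}$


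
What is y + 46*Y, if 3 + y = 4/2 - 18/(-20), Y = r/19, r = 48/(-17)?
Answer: -22403/3230 ≈ -6.9359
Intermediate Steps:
r = -48/17 (r = 48*(-1/17) = -48/17 ≈ -2.8235)
Y = -48/323 (Y = -48/17/19 = -48/17*1/19 = -48/323 ≈ -0.14861)
y = -1/10 (y = -3 + (4/2 - 18/(-20)) = -3 + (4*(1/2) - 18*(-1/20)) = -3 + (2 + 9/10) = -3 + 29/10 = -1/10 ≈ -0.10000)
y + 46*Y = -1/10 + 46*(-48/323) = -1/10 - 2208/323 = -22403/3230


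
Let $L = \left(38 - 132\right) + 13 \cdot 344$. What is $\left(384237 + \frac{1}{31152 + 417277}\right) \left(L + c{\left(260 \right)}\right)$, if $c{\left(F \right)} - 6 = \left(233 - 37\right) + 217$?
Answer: $\frac{826537556594178}{448429} \approx 1.8432 \cdot 10^{9}$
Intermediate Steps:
$L = 4378$ ($L = \left(38 - 132\right) + 4472 = -94 + 4472 = 4378$)
$c{\left(F \right)} = 419$ ($c{\left(F \right)} = 6 + \left(\left(233 - 37\right) + 217\right) = 6 + \left(196 + 217\right) = 6 + 413 = 419$)
$\left(384237 + \frac{1}{31152 + 417277}\right) \left(L + c{\left(260 \right)}\right) = \left(384237 + \frac{1}{31152 + 417277}\right) \left(4378 + 419\right) = \left(384237 + \frac{1}{448429}\right) 4797 = \frac{172303013674}{448429} \cdot 4797 = \frac{826537556594178}{448429}$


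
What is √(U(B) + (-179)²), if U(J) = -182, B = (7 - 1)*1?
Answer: √31859 ≈ 178.49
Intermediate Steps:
B = 6 (B = 6*1 = 6)
√(U(B) + (-179)²) = √(-182 + (-179)²) = √(-182 + 32041) = √31859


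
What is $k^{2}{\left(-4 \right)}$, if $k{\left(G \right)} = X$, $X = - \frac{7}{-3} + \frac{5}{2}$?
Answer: $\frac{841}{36} \approx 23.361$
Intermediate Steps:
$X = \frac{29}{6}$ ($X = \left(-7\right) \left(- \frac{1}{3}\right) + 5 \cdot \frac{1}{2} = \frac{7}{3} + \frac{5}{2} = \frac{29}{6} \approx 4.8333$)
$k{\left(G \right)} = \frac{29}{6}$
$k^{2}{\left(-4 \right)} = \left(\frac{29}{6}\right)^{2} = \frac{841}{36}$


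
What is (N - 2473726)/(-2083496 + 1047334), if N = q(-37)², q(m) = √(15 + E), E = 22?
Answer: 2473689/1036162 ≈ 2.3874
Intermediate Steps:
q(m) = √37 (q(m) = √(15 + 22) = √37)
N = 37 (N = (√37)² = 37)
(N - 2473726)/(-2083496 + 1047334) = (37 - 2473726)/(-2083496 + 1047334) = -2473689/(-1036162) = -2473689*(-1/1036162) = 2473689/1036162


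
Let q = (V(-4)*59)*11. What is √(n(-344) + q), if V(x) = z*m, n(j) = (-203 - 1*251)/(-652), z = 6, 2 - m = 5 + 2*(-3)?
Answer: √1241590234/326 ≈ 108.09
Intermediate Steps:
m = 3 (m = 2 - (5 + 2*(-3)) = 2 - (5 - 6) = 2 - 1*(-1) = 2 + 1 = 3)
n(j) = 227/326 (n(j) = (-203 - 251)*(-1/652) = -454*(-1/652) = 227/326)
V(x) = 18 (V(x) = 6*3 = 18)
q = 11682 (q = (18*59)*11 = 1062*11 = 11682)
√(n(-344) + q) = √(227/326 + 11682) = √(3808559/326) = √1241590234/326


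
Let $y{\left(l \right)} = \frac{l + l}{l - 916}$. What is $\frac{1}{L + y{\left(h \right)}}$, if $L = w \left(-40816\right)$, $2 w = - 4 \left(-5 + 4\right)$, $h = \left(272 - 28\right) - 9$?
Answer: $- \frac{681}{55591862} \approx -1.225 \cdot 10^{-5}$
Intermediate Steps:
$h = 235$ ($h = 244 - 9 = 235$)
$w = 2$ ($w = \frac{\left(-4\right) \left(-5 + 4\right)}{2} = \frac{\left(-4\right) \left(-1\right)}{2} = \frac{1}{2} \cdot 4 = 2$)
$y{\left(l \right)} = \frac{2 l}{-916 + l}$
$L = -81632$ ($L = 2 \left(-40816\right) = -81632$)
$\frac{1}{L + y{\left(h \right)}} = \frac{1}{-81632 + 2 \cdot 235 \frac{1}{-916 + 235}} = \frac{1}{-81632 + 2 \cdot 235 \frac{1}{-681}} = \frac{1}{-81632 + 2 \cdot 235 \left(- \frac{1}{681}\right)} = \frac{1}{-81632 - \frac{470}{681}} = \frac{1}{- \frac{55591862}{681}} = - \frac{681}{55591862}$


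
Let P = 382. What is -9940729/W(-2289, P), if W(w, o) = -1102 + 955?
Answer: 9940729/147 ≈ 67624.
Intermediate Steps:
W(w, o) = -147
-9940729/W(-2289, P) = -9940729/(-147) = -9940729*(-1/147) = 9940729/147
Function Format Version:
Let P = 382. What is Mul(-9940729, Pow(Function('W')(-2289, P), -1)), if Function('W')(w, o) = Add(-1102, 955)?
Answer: Rational(9940729, 147) ≈ 67624.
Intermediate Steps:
Function('W')(w, o) = -147
Mul(-9940729, Pow(Function('W')(-2289, P), -1)) = Mul(-9940729, Pow(-147, -1)) = Mul(-9940729, Rational(-1, 147)) = Rational(9940729, 147)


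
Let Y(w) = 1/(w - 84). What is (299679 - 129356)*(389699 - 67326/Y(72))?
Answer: 203980698353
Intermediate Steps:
Y(w) = 1/(-84 + w)
(299679 - 129356)*(389699 - 67326/Y(72)) = (299679 - 129356)*(389699 - 67326/(1/(-84 + 72))) = 170323*(389699 - 67326/(1/(-12))) = 170323*(389699 - 67326/(-1/12)) = 170323*(389699 - 67326*(-12)) = 170323*(389699 + 807912) = 170323*1197611 = 203980698353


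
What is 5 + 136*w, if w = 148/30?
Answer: 10139/15 ≈ 675.93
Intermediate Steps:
w = 74/15 (w = 148*(1/30) = 74/15 ≈ 4.9333)
5 + 136*w = 5 + 136*(74/15) = 5 + 10064/15 = 10139/15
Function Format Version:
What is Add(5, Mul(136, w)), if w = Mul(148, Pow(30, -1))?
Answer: Rational(10139, 15) ≈ 675.93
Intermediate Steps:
w = Rational(74, 15) (w = Mul(148, Rational(1, 30)) = Rational(74, 15) ≈ 4.9333)
Add(5, Mul(136, w)) = Add(5, Mul(136, Rational(74, 15))) = Add(5, Rational(10064, 15)) = Rational(10139, 15)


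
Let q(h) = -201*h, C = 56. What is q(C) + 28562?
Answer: 17306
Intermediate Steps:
q(C) + 28562 = -201*56 + 28562 = -11256 + 28562 = 17306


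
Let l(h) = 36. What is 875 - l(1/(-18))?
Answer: 839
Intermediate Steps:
875 - l(1/(-18)) = 875 - 1*36 = 875 - 36 = 839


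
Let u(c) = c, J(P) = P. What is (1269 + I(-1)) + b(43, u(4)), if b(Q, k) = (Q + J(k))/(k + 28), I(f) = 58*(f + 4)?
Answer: 46223/32 ≈ 1444.5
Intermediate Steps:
I(f) = 232 + 58*f (I(f) = 58*(4 + f) = 232 + 58*f)
b(Q, k) = (Q + k)/(28 + k) (b(Q, k) = (Q + k)/(k + 28) = (Q + k)/(28 + k))
(1269 + I(-1)) + b(43, u(4)) = (1269 + (232 + 58*(-1))) + (43 + 4)/(28 + 4) = (1269 + (232 - 58)) + 47/32 = (1269 + 174) + (1/32)*47 = 1443 + 47/32 = 46223/32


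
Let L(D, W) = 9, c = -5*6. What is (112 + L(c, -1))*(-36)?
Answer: -4356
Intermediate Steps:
c = -30
(112 + L(c, -1))*(-36) = (112 + 9)*(-36) = 121*(-36) = -4356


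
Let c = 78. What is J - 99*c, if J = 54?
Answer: -7668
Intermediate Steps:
J - 99*c = 54 - 99*78 = 54 - 7722 = -7668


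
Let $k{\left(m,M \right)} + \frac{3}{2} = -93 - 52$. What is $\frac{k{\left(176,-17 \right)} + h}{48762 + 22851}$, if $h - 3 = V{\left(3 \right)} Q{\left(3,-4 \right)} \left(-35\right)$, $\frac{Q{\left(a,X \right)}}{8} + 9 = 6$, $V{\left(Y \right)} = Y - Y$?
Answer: $- \frac{287}{143226} \approx -0.0020038$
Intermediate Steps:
$V{\left(Y \right)} = 0$
$Q{\left(a,X \right)} = -24$ ($Q{\left(a,X \right)} = -72 + 8 \cdot 6 = -72 + 48 = -24$)
$k{\left(m,M \right)} = - \frac{293}{2}$ ($k{\left(m,M \right)} = - \frac{3}{2} - 145 = - \frac{293}{2}$)
$h = 3$ ($h = 3 + 0 \left(-24\right) \left(-35\right) = 3 + 0 \left(-35\right) = 3 + 0 = 3$)
$\frac{k{\left(176,-17 \right)} + h}{48762 + 22851} = \frac{- \frac{293}{2} + 3}{48762 + 22851} = - \frac{287}{2 \cdot 71613} = \left(- \frac{287}{2}\right) \frac{1}{71613} = - \frac{287}{143226}$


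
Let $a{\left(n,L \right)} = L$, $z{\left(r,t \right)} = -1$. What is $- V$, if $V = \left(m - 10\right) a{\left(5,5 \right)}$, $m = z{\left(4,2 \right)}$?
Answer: $55$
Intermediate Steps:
$m = -1$
$V = -55$ ($V = \left(-1 - 10\right) 5 = \left(-11\right) 5 = -55$)
$- V = \left(-1\right) \left(-55\right) = 55$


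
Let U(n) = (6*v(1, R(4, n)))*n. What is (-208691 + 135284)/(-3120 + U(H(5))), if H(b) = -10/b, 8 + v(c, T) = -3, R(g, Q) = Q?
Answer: 24469/996 ≈ 24.567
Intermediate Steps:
v(c, T) = -11 (v(c, T) = -8 - 3 = -11)
U(n) = -66*n (U(n) = (6*(-11))*n = -66*n)
(-208691 + 135284)/(-3120 + U(H(5))) = (-208691 + 135284)/(-3120 - (-660)/5) = -73407/(-3120 - (-660)/5) = -73407/(-3120 - 66*(-2)) = -73407/(-3120 + 132) = -73407/(-2988) = -73407*(-1/2988) = 24469/996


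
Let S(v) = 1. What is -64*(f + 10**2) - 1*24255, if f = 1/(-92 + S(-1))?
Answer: -2789541/91 ≈ -30654.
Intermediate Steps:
f = -1/91 (f = 1/(-92 + 1) = 1/(-91) = -1/91 ≈ -0.010989)
-64*(f + 10**2) - 1*24255 = -64*(-1/91 + 10**2) - 1*24255 = -64*(-1/91 + 100) - 24255 = -64*9099/91 - 24255 = -582336/91 - 24255 = -2789541/91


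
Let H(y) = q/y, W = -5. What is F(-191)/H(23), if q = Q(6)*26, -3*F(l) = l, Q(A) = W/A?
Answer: -4393/65 ≈ -67.585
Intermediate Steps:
Q(A) = -5/A
F(l) = -l/3
q = -65/3 (q = -5/6*26 = -5*⅙*26 = -⅚*26 = -65/3 ≈ -21.667)
H(y) = -65/(3*y)
F(-191)/H(23) = (-⅓*(-191))/((-65/3/23)) = 191/(3*((-65/3*1/23))) = 191/(3*(-65/69)) = (191/3)*(-69/65) = -4393/65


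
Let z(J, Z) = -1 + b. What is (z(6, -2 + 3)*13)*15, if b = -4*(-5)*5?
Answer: 19305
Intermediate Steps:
b = 100 (b = 20*5 = 100)
z(J, Z) = 99 (z(J, Z) = -1 + 100 = 99)
(z(6, -2 + 3)*13)*15 = (99*13)*15 = 1287*15 = 19305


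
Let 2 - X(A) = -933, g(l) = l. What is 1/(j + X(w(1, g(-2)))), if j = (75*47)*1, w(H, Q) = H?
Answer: 1/4460 ≈ 0.00022422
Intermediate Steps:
j = 3525 (j = 3525*1 = 3525)
X(A) = 935 (X(A) = 2 - 1*(-933) = 2 + 933 = 935)
1/(j + X(w(1, g(-2)))) = 1/(3525 + 935) = 1/4460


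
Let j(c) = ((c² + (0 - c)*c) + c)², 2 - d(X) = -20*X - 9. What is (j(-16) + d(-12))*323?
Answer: 8721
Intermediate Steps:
d(X) = 11 + 20*X (d(X) = 2 - (-20*X - 9) = 2 - (-9 - 20*X) = 2 + (9 + 20*X) = 11 + 20*X)
j(c) = c² (j(c) = ((c² + (-c)*c) + c)² = ((c² - c²) + c)² = (0 + c)² = c²)
(j(-16) + d(-12))*323 = ((-16)² + (11 + 20*(-12)))*323 = (256 + (11 - 240))*323 = (256 - 229)*323 = 27*323 = 8721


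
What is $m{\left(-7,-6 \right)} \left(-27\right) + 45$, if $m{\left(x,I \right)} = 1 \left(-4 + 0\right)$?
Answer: $153$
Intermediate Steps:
$m{\left(x,I \right)} = -4$ ($m{\left(x,I \right)} = 1 \left(-4\right) = -4$)
$m{\left(-7,-6 \right)} \left(-27\right) + 45 = \left(-4\right) \left(-27\right) + 45 = 108 + 45 = 153$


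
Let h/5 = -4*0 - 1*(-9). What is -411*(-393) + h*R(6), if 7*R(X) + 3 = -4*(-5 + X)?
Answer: 161478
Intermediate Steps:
R(X) = 17/7 - 4*X/7 (R(X) = -3/7 + (-4*(-5 + X))/7 = -3/7 + (20 - 4*X)/7 = -3/7 + (20/7 - 4*X/7) = 17/7 - 4*X/7)
h = 45 (h = 5*(-4*0 - 1*(-9)) = 5*(0 + 9) = 5*9 = 45)
-411*(-393) + h*R(6) = -411*(-393) + 45*(17/7 - 4/7*6) = 161523 + 45*(17/7 - 24/7) = 161523 + 45*(-1) = 161523 - 45 = 161478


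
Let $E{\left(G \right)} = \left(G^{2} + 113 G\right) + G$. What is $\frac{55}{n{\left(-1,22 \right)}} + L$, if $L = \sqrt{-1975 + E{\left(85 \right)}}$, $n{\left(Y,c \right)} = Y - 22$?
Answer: $- \frac{55}{23} + 6 \sqrt{415} \approx 119.84$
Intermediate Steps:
$n{\left(Y,c \right)} = -22 + Y$
$E{\left(G \right)} = G^{2} + 114 G$
$L = 6 \sqrt{415}$ ($L = \sqrt{-1975 + 85 \left(114 + 85\right)} = \sqrt{-1975 + 85 \cdot 199} = \sqrt{-1975 + 16915} = \sqrt{14940} = 6 \sqrt{415} \approx 122.23$)
$\frac{55}{n{\left(-1,22 \right)}} + L = \frac{55}{-22 - 1} + 6 \sqrt{415} = \frac{55}{-23} + 6 \sqrt{415} = 55 \left(- \frac{1}{23}\right) + 6 \sqrt{415} = - \frac{55}{23} + 6 \sqrt{415}$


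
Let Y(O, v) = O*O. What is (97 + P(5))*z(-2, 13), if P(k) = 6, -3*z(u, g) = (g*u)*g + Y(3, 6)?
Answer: 33887/3 ≈ 11296.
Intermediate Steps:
Y(O, v) = O²
z(u, g) = -3 - u*g²/3 (z(u, g) = -((g*u)*g + 3²)/3 = -(u*g² + 9)/3 = -(9 + u*g²)/3 = -3 - u*g²/3)
(97 + P(5))*z(-2, 13) = (97 + 6)*(-3 - ⅓*(-2)*13²) = 103*(-3 - ⅓*(-2)*169) = 103*(-3 + 338/3) = 103*(329/3) = 33887/3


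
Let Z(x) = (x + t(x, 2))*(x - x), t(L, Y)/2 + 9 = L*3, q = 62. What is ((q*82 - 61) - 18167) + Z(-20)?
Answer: -13144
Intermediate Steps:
t(L, Y) = -18 + 6*L (t(L, Y) = -18 + 2*(L*3) = -18 + 2*(3*L) = -18 + 6*L)
Z(x) = 0 (Z(x) = (x + (-18 + 6*x))*(x - x) = (-18 + 7*x)*0 = 0)
((q*82 - 61) - 18167) + Z(-20) = ((62*82 - 61) - 18167) + 0 = ((5084 - 61) - 18167) + 0 = (5023 - 18167) + 0 = -13144 + 0 = -13144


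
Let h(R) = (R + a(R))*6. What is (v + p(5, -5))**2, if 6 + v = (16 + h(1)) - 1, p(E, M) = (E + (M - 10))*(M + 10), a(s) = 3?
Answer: 289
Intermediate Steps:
h(R) = 18 + 6*R (h(R) = (R + 3)*6 = (3 + R)*6 = 18 + 6*R)
p(E, M) = (10 + M)*(-10 + E + M) (p(E, M) = (E + (-10 + M))*(10 + M) = (-10 + E + M)*(10 + M) = (10 + M)*(-10 + E + M))
v = 33 (v = -6 + ((16 + (18 + 6*1)) - 1) = -6 + ((16 + (18 + 6)) - 1) = -6 + ((16 + 24) - 1) = -6 + (40 - 1) = -6 + 39 = 33)
(v + p(5, -5))**2 = (33 + (-100 + (-5)**2 + 10*5 + 5*(-5)))**2 = (33 + (-100 + 25 + 50 - 25))**2 = (33 - 50)**2 = (-17)**2 = 289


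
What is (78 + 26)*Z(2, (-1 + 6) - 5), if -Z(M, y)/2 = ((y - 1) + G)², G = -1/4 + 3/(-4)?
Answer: -832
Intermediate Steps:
G = -1 (G = -1*¼ + 3*(-¼) = -¼ - ¾ = -1)
Z(M, y) = -2*(-2 + y)² (Z(M, y) = -2*((y - 1) - 1)² = -2*((-1 + y) - 1)² = -2*(-2 + y)²)
(78 + 26)*Z(2, (-1 + 6) - 5) = (78 + 26)*(-2*(-2 + ((-1 + 6) - 5))²) = 104*(-2*(-2 + (5 - 5))²) = 104*(-2*(-2 + 0)²) = 104*(-2*(-2)²) = 104*(-2*4) = 104*(-8) = -832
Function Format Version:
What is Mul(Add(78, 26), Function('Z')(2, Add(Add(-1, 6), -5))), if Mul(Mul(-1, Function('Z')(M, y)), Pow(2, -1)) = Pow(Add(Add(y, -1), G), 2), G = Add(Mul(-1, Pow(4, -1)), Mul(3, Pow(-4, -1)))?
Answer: -832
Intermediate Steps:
G = -1 (G = Add(Mul(-1, Rational(1, 4)), Mul(3, Rational(-1, 4))) = Add(Rational(-1, 4), Rational(-3, 4)) = -1)
Function('Z')(M, y) = Mul(-2, Pow(Add(-2, y), 2)) (Function('Z')(M, y) = Mul(-2, Pow(Add(Add(y, -1), -1), 2)) = Mul(-2, Pow(Add(Add(-1, y), -1), 2)) = Mul(-2, Pow(Add(-2, y), 2)))
Mul(Add(78, 26), Function('Z')(2, Add(Add(-1, 6), -5))) = Mul(Add(78, 26), Mul(-2, Pow(Add(-2, Add(Add(-1, 6), -5)), 2))) = Mul(104, Mul(-2, Pow(Add(-2, Add(5, -5)), 2))) = Mul(104, Mul(-2, Pow(Add(-2, 0), 2))) = Mul(104, Mul(-2, Pow(-2, 2))) = Mul(104, Mul(-2, 4)) = Mul(104, -8) = -832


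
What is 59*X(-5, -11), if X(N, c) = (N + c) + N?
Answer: -1239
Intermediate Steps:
X(N, c) = c + 2*N
59*X(-5, -11) = 59*(-11 + 2*(-5)) = 59*(-11 - 10) = 59*(-21) = -1239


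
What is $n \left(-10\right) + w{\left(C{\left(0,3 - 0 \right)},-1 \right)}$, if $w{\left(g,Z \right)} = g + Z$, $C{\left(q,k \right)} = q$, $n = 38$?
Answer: $-381$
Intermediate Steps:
$w{\left(g,Z \right)} = Z + g$
$n \left(-10\right) + w{\left(C{\left(0,3 - 0 \right)},-1 \right)} = 38 \left(-10\right) + \left(-1 + 0\right) = -380 - 1 = -381$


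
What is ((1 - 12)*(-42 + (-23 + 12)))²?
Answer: 339889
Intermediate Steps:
((1 - 12)*(-42 + (-23 + 12)))² = (-11*(-42 - 11))² = (-11*(-53))² = 583² = 339889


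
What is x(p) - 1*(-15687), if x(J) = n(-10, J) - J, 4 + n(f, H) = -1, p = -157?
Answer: 15839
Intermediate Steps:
n(f, H) = -5 (n(f, H) = -4 - 1 = -5)
x(J) = -5 - J
x(p) - 1*(-15687) = (-5 - 1*(-157)) - 1*(-15687) = (-5 + 157) + 15687 = 152 + 15687 = 15839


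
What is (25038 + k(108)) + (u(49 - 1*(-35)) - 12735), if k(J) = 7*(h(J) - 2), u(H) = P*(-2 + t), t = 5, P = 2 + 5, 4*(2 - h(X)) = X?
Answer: 12135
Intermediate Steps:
h(X) = 2 - X/4
P = 7
u(H) = 21 (u(H) = 7*(-2 + 5) = 7*3 = 21)
k(J) = -7*J/4 (k(J) = 7*((2 - J/4) - 2) = 7*(-J/4) = -7*J/4)
(25038 + k(108)) + (u(49 - 1*(-35)) - 12735) = (25038 - 7/4*108) + (21 - 12735) = (25038 - 189) - 12714 = 24849 - 12714 = 12135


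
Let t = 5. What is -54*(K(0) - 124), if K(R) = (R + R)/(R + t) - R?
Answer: 6696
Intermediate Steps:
K(R) = -R + 2*R/(5 + R) (K(R) = (R + R)/(R + 5) - R = (2*R)/(5 + R) - R = 2*R/(5 + R) - R = -R + 2*R/(5 + R))
-54*(K(0) - 124) = -54*(-1*0*(3 + 0)/(5 + 0) - 124) = -54*(-1*0*3/5 - 124) = -54*(-1*0*⅕*3 - 124) = -54*(0 - 124) = -54*(-124) = 6696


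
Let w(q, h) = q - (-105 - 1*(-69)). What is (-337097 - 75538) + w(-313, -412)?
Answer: -412912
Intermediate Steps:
w(q, h) = 36 + q (w(q, h) = q - (-105 + 69) = q - 1*(-36) = q + 36 = 36 + q)
(-337097 - 75538) + w(-313, -412) = (-337097 - 75538) + (36 - 313) = -412635 - 277 = -412912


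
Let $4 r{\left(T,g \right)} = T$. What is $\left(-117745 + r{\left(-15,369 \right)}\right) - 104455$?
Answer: $- \frac{888815}{4} \approx -2.222 \cdot 10^{5}$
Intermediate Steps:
$r{\left(T,g \right)} = \frac{T}{4}$
$\left(-117745 + r{\left(-15,369 \right)}\right) - 104455 = \left(-117745 + \frac{1}{4} \left(-15\right)\right) - 104455 = \left(-117745 - \frac{15}{4}\right) - 104455 = - \frac{470995}{4} - 104455 = - \frac{888815}{4}$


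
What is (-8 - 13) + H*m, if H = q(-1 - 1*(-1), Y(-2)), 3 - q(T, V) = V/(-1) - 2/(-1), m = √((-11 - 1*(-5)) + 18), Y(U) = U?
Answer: -21 - 2*√3 ≈ -24.464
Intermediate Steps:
m = 2*√3 (m = √((-11 + 5) + 18) = √(-6 + 18) = √12 = 2*√3 ≈ 3.4641)
q(T, V) = 1 + V (q(T, V) = 3 - (V/(-1) - 2/(-1)) = 3 - (V*(-1) - 2*(-1)) = 3 - (-V + 2) = 3 - (2 - V) = 3 + (-2 + V) = 1 + V)
H = -1 (H = 1 - 2 = -1)
(-8 - 13) + H*m = (-8 - 13) - 2*√3 = -21 - 2*√3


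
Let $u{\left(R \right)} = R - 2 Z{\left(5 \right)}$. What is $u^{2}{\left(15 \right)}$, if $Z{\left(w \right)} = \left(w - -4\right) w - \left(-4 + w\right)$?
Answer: $5329$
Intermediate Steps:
$Z{\left(w \right)} = 4 - w + w \left(4 + w\right)$ ($Z{\left(w \right)} = \left(w + 4\right) w - \left(-4 + w\right) = \left(4 + w\right) w - \left(-4 + w\right) = w \left(4 + w\right) - \left(-4 + w\right) = 4 - w + w \left(4 + w\right)$)
$u{\left(R \right)} = -88 + R$ ($u{\left(R \right)} = R - 2 \left(4 + 5^{2} + 3 \cdot 5\right) = R - 2 \left(4 + 25 + 15\right) = R - 88 = -88 + R$)
$u^{2}{\left(15 \right)} = \left(-88 + 15\right)^{2} = \left(-73\right)^{2} = 5329$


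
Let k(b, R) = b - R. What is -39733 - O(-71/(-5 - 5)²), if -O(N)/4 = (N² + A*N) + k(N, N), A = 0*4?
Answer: -99327459/2500 ≈ -39731.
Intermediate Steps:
A = 0
O(N) = -4*N² (O(N) = -4*((N² + 0*N) + (N - N)) = -4*((N² + 0) + 0) = -4*(N² + 0) = -4*N²)
-39733 - O(-71/(-5 - 5)²) = -39733 - (-4)*(-71/(-5 - 5)²)² = -39733 - (-4)*(-71/((-10)²))² = -39733 - (-4)*(-71/100)² = -39733 - (-4)*5041/10000 = -39733 - 1*(-5041/2500) = -39733 + 5041/2500 = -99327459/2500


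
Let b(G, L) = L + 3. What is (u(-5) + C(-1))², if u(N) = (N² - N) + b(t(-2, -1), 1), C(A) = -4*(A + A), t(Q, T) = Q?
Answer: 1764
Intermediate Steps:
b(G, L) = 3 + L
C(A) = -8*A
u(N) = 4 + N² - N (u(N) = (N² - N) + (3 + 1) = (N² - N) + 4 = 4 + N² - N)
(u(-5) + C(-1))² = ((4 + (-5)² - 1*(-5)) - 8*(-1))² = ((4 + 25 + 5) + 8)² = (34 + 8)² = 42² = 1764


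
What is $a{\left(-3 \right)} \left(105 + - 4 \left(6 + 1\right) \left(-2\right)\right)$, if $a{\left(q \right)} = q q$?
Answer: $1449$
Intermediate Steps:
$a{\left(q \right)} = q^{2}$
$a{\left(-3 \right)} \left(105 + - 4 \left(6 + 1\right) \left(-2\right)\right) = \left(-3\right)^{2} \left(105 + - 4 \left(6 + 1\right) \left(-2\right)\right) = 9 \left(105 + \left(-4\right) 7 \left(-2\right)\right) = 9 \left(105 - -56\right) = 9 \left(105 + 56\right) = 9 \cdot 161 = 1449$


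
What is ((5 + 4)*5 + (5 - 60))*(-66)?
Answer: 660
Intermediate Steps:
((5 + 4)*5 + (5 - 60))*(-66) = (9*5 - 55)*(-66) = (45 - 55)*(-66) = -10*(-66) = 660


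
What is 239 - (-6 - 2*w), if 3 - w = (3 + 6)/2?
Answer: 242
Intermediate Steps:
w = -3/2 (w = 3 - (3 + 6)/2 = 3 - 9/2 = -3/2 ≈ -1.5000)
239 - (-6 - 2*w) = 239 - (-6 - 2*(-3/2)) = 239 - (-6 + 3) = 239 - 1*(-3) = 239 + 3 = 242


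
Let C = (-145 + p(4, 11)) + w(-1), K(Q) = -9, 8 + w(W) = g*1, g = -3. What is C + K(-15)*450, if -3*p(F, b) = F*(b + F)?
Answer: -4226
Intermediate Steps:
w(W) = -11 (w(W) = -8 - 3*1 = -8 - 3 = -11)
p(F, b) = -F*(F + b)/3 (p(F, b) = -F*(b + F)/3 = -F*(F + b)/3)
C = -176 (C = (-145 - ⅓*4*(4 + 11)) - 11 = (-145 - ⅓*4*15) - 11 = (-145 - 20) - 11 = -165 - 11 = -176)
C + K(-15)*450 = -176 - 9*450 = -176 - 4050 = -4226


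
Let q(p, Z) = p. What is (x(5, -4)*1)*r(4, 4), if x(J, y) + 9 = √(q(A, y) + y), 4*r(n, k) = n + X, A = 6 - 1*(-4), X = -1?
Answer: -27/4 + 3*√6/4 ≈ -4.9129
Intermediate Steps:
A = 10 (A = 6 + 4 = 10)
r(n, k) = -¼ + n/4 (r(n, k) = (n - 1)/4 = (-1 + n)/4 = -¼ + n/4)
x(J, y) = -9 + √(10 + y)
(x(5, -4)*1)*r(4, 4) = ((-9 + √(10 - 4))*1)*(-¼ + (¼)*4) = ((-9 + √6)*1)*(-¼ + 1) = (-9 + √6)*(¾) = -27/4 + 3*√6/4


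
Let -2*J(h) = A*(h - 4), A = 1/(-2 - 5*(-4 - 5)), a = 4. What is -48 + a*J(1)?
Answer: -2058/43 ≈ -47.860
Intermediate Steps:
A = 1/43 (A = 1/(-2 - 5*(-9)) = 1/(-2 + 45) = 1/43 ≈ 0.023256)
J(h) = 2/43 - h/86 (J(h) = -(h - 4)/86 = -(-4 + h)/86 = -(-4/43 + h/43)/2 = 2/43 - h/86)
-48 + a*J(1) = -48 + 4*(2/43 - 1/86*1) = -48 + 4*(2/43 - 1/86) = -48 + 4*(3/86) = -48 + 6/43 = -2058/43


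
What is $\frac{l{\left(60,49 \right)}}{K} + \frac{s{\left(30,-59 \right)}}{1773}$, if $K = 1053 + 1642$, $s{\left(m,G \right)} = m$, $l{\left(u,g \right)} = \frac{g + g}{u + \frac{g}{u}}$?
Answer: $\frac{415574}{23722149} \approx 0.017518$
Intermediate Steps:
$l{\left(u,g \right)} = \frac{2 g}{u + \frac{g}{u}}$
$K = 2695$
$\frac{l{\left(60,49 \right)}}{K} + \frac{s{\left(30,-59 \right)}}{1773} = \frac{2 \cdot 49 \cdot 60 \frac{1}{49 + 60^{2}}}{2695} + \frac{30}{1773} = 2 \cdot 49 \cdot 60 \frac{1}{49 + 3600} \cdot \frac{1}{2695} + 30 \cdot \frac{1}{1773} = 2 \cdot 49 \cdot 60 \cdot \frac{1}{3649} \cdot \frac{1}{2695} + \frac{10}{591} = \frac{5880}{3649} \cdot \frac{1}{2695} + \frac{10}{591} = \frac{24}{40139} + \frac{10}{591} = \frac{415574}{23722149}$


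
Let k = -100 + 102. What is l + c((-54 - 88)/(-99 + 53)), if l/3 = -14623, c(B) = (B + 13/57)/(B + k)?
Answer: -292558015/6669 ≈ -43868.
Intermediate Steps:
k = 2
c(B) = (13/57 + B)/(2 + B) (c(B) = (B + 13/57)/(B + 2) = (B + 13*(1/57))/(2 + B) = (B + 13/57)/(2 + B) = (13/57 + B)/(2 + B))
l = -43869 (l = 3*(-14623) = -43869)
l + c((-54 - 88)/(-99 + 53)) = -43869 + (13/57 + (-54 - 88)/(-99 + 53))/(2 + (-54 - 88)/(-99 + 53)) = -43869 + (13/57 - 142/(-46))/(2 - 142/(-46)) = -43869 + (13/57 - 142*(-1/46))/(2 - 142*(-1/46)) = -43869 + (13/57 + 71/23)/(2 + 71/23) = -43869 + (4346/1311)/(117/23) = -43869 + (23/117)*(4346/1311) = -43869 + 4346/6669 = -292558015/6669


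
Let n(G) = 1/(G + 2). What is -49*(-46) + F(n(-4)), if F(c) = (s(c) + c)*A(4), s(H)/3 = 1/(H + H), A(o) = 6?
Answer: 2233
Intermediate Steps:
s(H) = 3/(2*H) (s(H) = 3/(H + H) = 3/((2*H)) = 3*(1/(2*H)) = 3/(2*H))
n(G) = 1/(2 + G)
F(c) = 6*c + 9/c (F(c) = (3/(2*c) + c)*6 = (c + 3/(2*c))*6 = 6*c + 9/c)
-49*(-46) + F(n(-4)) = -49*(-46) + (6/(2 - 4) + 9/(1/(2 - 4))) = 2254 + (6/(-2) + 9/(1/(-2))) = 2254 + (6*(-½) + 9/(-½)) = 2254 + (-3 + 9*(-2)) = 2254 + (-3 - 18) = 2254 - 21 = 2233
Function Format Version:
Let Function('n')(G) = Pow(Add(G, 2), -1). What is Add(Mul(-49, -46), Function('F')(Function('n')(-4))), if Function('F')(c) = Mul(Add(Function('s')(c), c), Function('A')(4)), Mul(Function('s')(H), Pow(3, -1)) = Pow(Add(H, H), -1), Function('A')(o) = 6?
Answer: 2233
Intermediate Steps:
Function('s')(H) = Mul(Rational(3, 2), Pow(H, -1)) (Function('s')(H) = Mul(3, Pow(Add(H, H), -1)) = Mul(3, Pow(Mul(2, H), -1)) = Mul(3, Mul(Rational(1, 2), Pow(H, -1))) = Mul(Rational(3, 2), Pow(H, -1)))
Function('n')(G) = Pow(Add(2, G), -1)
Function('F')(c) = Add(Mul(6, c), Mul(9, Pow(c, -1))) (Function('F')(c) = Mul(Add(Mul(Rational(3, 2), Pow(c, -1)), c), 6) = Mul(Add(c, Mul(Rational(3, 2), Pow(c, -1))), 6) = Add(Mul(6, c), Mul(9, Pow(c, -1))))
Add(Mul(-49, -46), Function('F')(Function('n')(-4))) = Add(Mul(-49, -46), Add(Mul(6, Pow(Add(2, -4), -1)), Mul(9, Pow(Pow(Add(2, -4), -1), -1)))) = Add(2254, Add(Mul(6, Pow(-2, -1)), Mul(9, Pow(Pow(-2, -1), -1)))) = Add(2254, Add(Mul(6, Rational(-1, 2)), Mul(9, Pow(Rational(-1, 2), -1)))) = Add(2254, Add(-3, Mul(9, -2))) = Add(2254, Add(-3, -18)) = Add(2254, -21) = 2233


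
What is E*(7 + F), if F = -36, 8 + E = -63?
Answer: 2059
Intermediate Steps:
E = -71 (E = -8 - 63 = -71)
E*(7 + F) = -71*(7 - 36) = -71*(-29) = 2059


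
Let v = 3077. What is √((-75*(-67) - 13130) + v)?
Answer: 2*I*√1257 ≈ 70.908*I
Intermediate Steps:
√((-75*(-67) - 13130) + v) = √((-75*(-67) - 13130) + 3077) = √((5025 - 13130) + 3077) = √(-8105 + 3077) = √(-5028) = 2*I*√1257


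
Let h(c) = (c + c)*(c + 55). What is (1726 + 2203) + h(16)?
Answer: 6201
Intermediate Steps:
h(c) = 2*c*(55 + c) (h(c) = (2*c)*(55 + c) = 2*c*(55 + c))
(1726 + 2203) + h(16) = (1726 + 2203) + 2*16*(55 + 16) = 3929 + 2*16*71 = 3929 + 2272 = 6201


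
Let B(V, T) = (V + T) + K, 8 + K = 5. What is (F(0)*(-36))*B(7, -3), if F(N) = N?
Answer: 0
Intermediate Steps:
K = -3 (K = -8 + 5 = -3)
B(V, T) = -3 + T + V (B(V, T) = (V + T) - 3 = (T + V) - 3 = -3 + T + V)
(F(0)*(-36))*B(7, -3) = (0*(-36))*(-3 - 3 + 7) = 0*1 = 0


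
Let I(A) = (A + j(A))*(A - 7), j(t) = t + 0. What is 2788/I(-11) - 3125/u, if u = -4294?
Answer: 3302293/425106 ≈ 7.7682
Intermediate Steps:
j(t) = t
I(A) = 2*A*(-7 + A) (I(A) = (A + A)*(A - 7) = (2*A)*(-7 + A) = 2*A*(-7 + A))
2788/I(-11) - 3125/u = 2788/((2*(-11)*(-7 - 11))) - 3125/(-4294) = 2788/((2*(-11)*(-18))) - 3125*(-1/4294) = 2788/396 + 3125/4294 = 2788*(1/396) + 3125/4294 = 697/99 + 3125/4294 = 3302293/425106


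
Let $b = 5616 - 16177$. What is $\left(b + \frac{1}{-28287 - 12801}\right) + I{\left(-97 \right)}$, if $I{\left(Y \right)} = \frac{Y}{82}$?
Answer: $- \frac{17793137897}{1684608} \approx -10562.0$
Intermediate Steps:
$I{\left(Y \right)} = \frac{Y}{82}$ ($I{\left(Y \right)} = Y \frac{1}{82} = \frac{Y}{82}$)
$b = -10561$ ($b = 5616 - 16177 = -10561$)
$\left(b + \frac{1}{-28287 - 12801}\right) + I{\left(-97 \right)} = \left(-10561 + \frac{1}{-28287 - 12801}\right) + \frac{1}{82} \left(-97\right) = \left(-10561 + \frac{1}{-41088}\right) - \frac{97}{82} = \left(-10561 - \frac{1}{41088}\right) - \frac{97}{82} = - \frac{433930369}{41088} - \frac{97}{82} = - \frac{17793137897}{1684608}$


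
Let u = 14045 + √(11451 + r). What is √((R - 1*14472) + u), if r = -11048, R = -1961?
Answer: √(-2388 + √403) ≈ 48.661*I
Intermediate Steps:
u = 14045 + √403 (u = 14045 + √(11451 - 11048) = 14045 + √403 ≈ 14065.)
√((R - 1*14472) + u) = √((-1961 - 1*14472) + (14045 + √403)) = √((-1961 - 14472) + (14045 + √403)) = √(-16433 + (14045 + √403)) = √(-2388 + √403)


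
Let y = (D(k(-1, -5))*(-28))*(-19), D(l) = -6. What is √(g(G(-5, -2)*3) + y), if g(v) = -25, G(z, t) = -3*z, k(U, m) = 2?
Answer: I*√3217 ≈ 56.719*I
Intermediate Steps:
y = -3192 (y = -6*(-28)*(-19) = 168*(-19) = -3192)
√(g(G(-5, -2)*3) + y) = √(-25 - 3192) = √(-3217) = I*√3217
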